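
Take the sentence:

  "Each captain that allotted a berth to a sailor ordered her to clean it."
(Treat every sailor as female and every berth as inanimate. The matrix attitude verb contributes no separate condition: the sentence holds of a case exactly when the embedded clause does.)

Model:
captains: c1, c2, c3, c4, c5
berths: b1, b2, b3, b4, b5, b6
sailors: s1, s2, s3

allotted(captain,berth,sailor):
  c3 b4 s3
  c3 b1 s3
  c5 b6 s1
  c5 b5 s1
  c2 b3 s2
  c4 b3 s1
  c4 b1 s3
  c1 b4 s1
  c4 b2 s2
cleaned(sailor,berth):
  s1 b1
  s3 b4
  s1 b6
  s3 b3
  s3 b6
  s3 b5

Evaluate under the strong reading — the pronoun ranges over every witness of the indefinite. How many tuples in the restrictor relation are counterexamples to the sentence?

7

"her" takes "a sailor" as antecedent and "it" takes "a berth"; both are donkey pronouns co-varying with the restrictor.
Strong reading: for every (c,b,s) with allotted(c,b,s), cleaned(s,b).
Restrictor triples: (c1,b4,s1)→cleaned(s1,b4) ✗  (c2,b3,s2)→cleaned(s2,b3) ✗  (c3,b1,s3)→cleaned(s3,b1) ✗  (c3,b4,s3)→cleaned(s3,b4) ✓  (c4,b1,s3)→cleaned(s3,b1) ✗  (c4,b2,s2)→cleaned(s2,b2) ✗  (c4,b3,s1)→cleaned(s1,b3) ✗  (c5,b5,s1)→cleaned(s1,b5) ✗  (c5,b6,s1)→cleaned(s1,b6) ✓
Counterexamples (restrictor triples failing the scope): 7.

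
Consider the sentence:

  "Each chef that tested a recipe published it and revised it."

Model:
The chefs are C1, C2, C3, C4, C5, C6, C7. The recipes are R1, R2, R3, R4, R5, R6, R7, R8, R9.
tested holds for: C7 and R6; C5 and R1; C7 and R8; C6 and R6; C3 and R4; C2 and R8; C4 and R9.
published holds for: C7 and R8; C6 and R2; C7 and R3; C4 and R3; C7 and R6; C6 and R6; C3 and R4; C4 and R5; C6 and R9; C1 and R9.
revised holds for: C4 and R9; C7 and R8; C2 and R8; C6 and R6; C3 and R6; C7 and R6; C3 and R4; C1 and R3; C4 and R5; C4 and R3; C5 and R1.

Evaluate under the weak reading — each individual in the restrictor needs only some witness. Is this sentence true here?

False

"it" takes "a recipe" as antecedent — a donkey pronoun bound across the clause boundary.
Weak reading: every chef c with some tested-recipe has at least one tested-recipe r such that published(c,r) ∧ revised(c,r).
Per chef: C2:✗  C3:✓  C4:✗  C5:✗  C6:✓  C7:✓
C2 has no witness among its tested-recipes.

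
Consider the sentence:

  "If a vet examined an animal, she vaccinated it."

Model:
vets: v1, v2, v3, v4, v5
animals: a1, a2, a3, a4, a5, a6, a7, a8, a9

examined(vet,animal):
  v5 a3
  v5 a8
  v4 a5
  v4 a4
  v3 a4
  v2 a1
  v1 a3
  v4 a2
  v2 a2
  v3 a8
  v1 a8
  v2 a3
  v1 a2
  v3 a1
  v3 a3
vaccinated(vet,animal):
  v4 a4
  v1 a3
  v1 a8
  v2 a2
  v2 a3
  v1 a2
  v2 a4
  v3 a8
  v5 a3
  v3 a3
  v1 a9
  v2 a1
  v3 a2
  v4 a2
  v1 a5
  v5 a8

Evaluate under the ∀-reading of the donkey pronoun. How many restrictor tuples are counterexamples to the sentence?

3

"it" takes "an animal" as antecedent — a donkey pronoun bound across the clause boundary.
Strong reading: for every (v,a) with examined(v,a), vaccinated(v,a).
Restrictor pairs: (v1,a2) ✓  (v1,a3) ✓  (v1,a8) ✓  (v2,a1) ✓  (v2,a2) ✓  (v2,a3) ✓  (v3,a1) ✗  (v3,a3) ✓  (v3,a4) ✗  (v3,a8) ✓  (v4,a2) ✓  (v4,a4) ✓  (v4,a5) ✗  (v5,a3) ✓  (v5,a8) ✓
Counterexamples (restrictor pairs failing the scope): 3.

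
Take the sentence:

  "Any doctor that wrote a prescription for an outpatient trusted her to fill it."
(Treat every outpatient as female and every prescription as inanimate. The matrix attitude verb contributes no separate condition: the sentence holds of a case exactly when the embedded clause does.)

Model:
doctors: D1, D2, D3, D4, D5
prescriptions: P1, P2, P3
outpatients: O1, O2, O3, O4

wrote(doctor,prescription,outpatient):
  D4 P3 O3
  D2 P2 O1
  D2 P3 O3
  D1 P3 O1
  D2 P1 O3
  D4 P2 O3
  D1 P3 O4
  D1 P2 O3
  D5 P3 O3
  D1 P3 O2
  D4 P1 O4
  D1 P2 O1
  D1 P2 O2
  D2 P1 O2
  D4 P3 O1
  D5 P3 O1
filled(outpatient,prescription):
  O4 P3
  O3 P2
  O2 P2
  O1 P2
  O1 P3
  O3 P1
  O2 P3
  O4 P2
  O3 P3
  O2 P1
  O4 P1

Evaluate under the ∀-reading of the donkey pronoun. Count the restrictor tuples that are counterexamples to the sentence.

0

"her" takes "an outpatient" as antecedent and "it" takes "a prescription"; both are donkey pronouns co-varying with the restrictor.
Strong reading: for every (d,p,o) with wrote(d,p,o), filled(o,p).
Restrictor triples: (D1,P2,O1)→filled(O1,P2) ✓  (D1,P2,O2)→filled(O2,P2) ✓  (D1,P2,O3)→filled(O3,P2) ✓  (D1,P3,O1)→filled(O1,P3) ✓  (D1,P3,O2)→filled(O2,P3) ✓  (D1,P3,O4)→filled(O4,P3) ✓  (D2,P1,O2)→filled(O2,P1) ✓  (D2,P1,O3)→filled(O3,P1) ✓  (D2,P2,O1)→filled(O1,P2) ✓  (D2,P3,O3)→filled(O3,P3) ✓  (D4,P1,O4)→filled(O4,P1) ✓  (D4,P2,O3)→filled(O3,P2) ✓  (D4,P3,O1)→filled(O1,P3) ✓  (D4,P3,O3)→filled(O3,P3) ✓  (D5,P3,O1)→filled(O1,P3) ✓  (D5,P3,O3)→filled(O3,P3) ✓
Counterexamples (restrictor triples failing the scope): 0.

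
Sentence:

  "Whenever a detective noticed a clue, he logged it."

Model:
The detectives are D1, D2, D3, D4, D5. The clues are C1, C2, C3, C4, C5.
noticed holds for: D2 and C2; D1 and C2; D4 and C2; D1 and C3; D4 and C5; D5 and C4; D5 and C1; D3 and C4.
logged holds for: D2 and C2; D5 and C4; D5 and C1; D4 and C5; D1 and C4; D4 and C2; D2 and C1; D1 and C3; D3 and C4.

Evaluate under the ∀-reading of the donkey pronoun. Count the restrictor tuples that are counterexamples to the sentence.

1

"it" takes "a clue" as antecedent — a donkey pronoun bound across the clause boundary.
Strong reading: for every (d,c) with noticed(d,c), logged(d,c).
Restrictor pairs: (D1,C2) ✗  (D1,C3) ✓  (D2,C2) ✓  (D3,C4) ✓  (D4,C2) ✓  (D4,C5) ✓  (D5,C1) ✓  (D5,C4) ✓
Counterexamples (restrictor pairs failing the scope): 1.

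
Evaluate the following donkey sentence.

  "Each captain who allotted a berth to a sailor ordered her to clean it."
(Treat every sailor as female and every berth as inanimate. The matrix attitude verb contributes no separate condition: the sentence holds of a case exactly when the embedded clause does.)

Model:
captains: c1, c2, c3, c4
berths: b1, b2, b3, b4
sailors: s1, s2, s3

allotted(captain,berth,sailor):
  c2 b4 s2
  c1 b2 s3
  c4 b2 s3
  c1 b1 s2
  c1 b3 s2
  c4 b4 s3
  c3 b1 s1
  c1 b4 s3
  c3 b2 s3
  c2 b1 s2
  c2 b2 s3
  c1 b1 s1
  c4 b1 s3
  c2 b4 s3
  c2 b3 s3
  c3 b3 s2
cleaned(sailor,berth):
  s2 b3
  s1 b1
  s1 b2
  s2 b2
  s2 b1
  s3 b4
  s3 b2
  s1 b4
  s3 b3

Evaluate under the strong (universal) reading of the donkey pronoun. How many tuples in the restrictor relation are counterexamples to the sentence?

2

"her" takes "a sailor" as antecedent and "it" takes "a berth"; both are donkey pronouns co-varying with the restrictor.
Strong reading: for every (c,b,s) with allotted(c,b,s), cleaned(s,b).
Restrictor triples: (c1,b1,s1)→cleaned(s1,b1) ✓  (c1,b1,s2)→cleaned(s2,b1) ✓  (c1,b2,s3)→cleaned(s3,b2) ✓  (c1,b3,s2)→cleaned(s2,b3) ✓  (c1,b4,s3)→cleaned(s3,b4) ✓  (c2,b1,s2)→cleaned(s2,b1) ✓  (c2,b2,s3)→cleaned(s3,b2) ✓  (c2,b3,s3)→cleaned(s3,b3) ✓  (c2,b4,s2)→cleaned(s2,b4) ✗  (c2,b4,s3)→cleaned(s3,b4) ✓  (c3,b1,s1)→cleaned(s1,b1) ✓  (c3,b2,s3)→cleaned(s3,b2) ✓  (c3,b3,s2)→cleaned(s2,b3) ✓  (c4,b1,s3)→cleaned(s3,b1) ✗  (c4,b2,s3)→cleaned(s3,b2) ✓  (c4,b4,s3)→cleaned(s3,b4) ✓
Counterexamples (restrictor triples failing the scope): 2.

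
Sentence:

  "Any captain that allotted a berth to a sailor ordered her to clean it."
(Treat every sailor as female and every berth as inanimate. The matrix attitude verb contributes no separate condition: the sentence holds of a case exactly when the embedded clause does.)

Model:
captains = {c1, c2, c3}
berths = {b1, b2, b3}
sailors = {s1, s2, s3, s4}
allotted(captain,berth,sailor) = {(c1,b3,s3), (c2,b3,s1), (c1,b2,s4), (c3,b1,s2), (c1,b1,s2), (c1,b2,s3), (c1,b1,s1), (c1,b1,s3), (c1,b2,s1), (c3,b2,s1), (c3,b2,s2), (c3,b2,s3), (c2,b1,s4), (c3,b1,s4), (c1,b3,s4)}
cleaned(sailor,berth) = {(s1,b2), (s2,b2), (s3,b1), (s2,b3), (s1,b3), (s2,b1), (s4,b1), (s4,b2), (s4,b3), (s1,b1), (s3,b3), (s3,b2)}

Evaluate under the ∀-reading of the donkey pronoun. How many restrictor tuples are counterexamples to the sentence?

0

"her" takes "a sailor" as antecedent and "it" takes "a berth"; both are donkey pronouns co-varying with the restrictor.
Strong reading: for every (c,b,s) with allotted(c,b,s), cleaned(s,b).
Restrictor triples: (c1,b1,s1)→cleaned(s1,b1) ✓  (c1,b1,s2)→cleaned(s2,b1) ✓  (c1,b1,s3)→cleaned(s3,b1) ✓  (c1,b2,s1)→cleaned(s1,b2) ✓  (c1,b2,s3)→cleaned(s3,b2) ✓  (c1,b2,s4)→cleaned(s4,b2) ✓  (c1,b3,s3)→cleaned(s3,b3) ✓  (c1,b3,s4)→cleaned(s4,b3) ✓  (c2,b1,s4)→cleaned(s4,b1) ✓  (c2,b3,s1)→cleaned(s1,b3) ✓  (c3,b1,s2)→cleaned(s2,b1) ✓  (c3,b1,s4)→cleaned(s4,b1) ✓  (c3,b2,s1)→cleaned(s1,b2) ✓  (c3,b2,s2)→cleaned(s2,b2) ✓  (c3,b2,s3)→cleaned(s3,b2) ✓
Counterexamples (restrictor triples failing the scope): 0.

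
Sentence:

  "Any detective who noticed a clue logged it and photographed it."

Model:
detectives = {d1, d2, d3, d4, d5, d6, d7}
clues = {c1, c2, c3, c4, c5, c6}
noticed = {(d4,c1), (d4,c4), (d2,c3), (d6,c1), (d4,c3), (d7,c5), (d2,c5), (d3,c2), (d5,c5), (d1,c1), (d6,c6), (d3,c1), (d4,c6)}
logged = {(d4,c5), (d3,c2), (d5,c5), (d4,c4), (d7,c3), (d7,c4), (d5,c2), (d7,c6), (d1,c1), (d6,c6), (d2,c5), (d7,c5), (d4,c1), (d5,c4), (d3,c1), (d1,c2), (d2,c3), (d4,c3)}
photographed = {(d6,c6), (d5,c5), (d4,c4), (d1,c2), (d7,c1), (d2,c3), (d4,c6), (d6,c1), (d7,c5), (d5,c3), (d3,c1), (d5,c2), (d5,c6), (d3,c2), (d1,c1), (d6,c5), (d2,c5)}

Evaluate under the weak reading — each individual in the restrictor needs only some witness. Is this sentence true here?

True

"it" takes "a clue" as antecedent — a donkey pronoun bound across the clause boundary.
Weak reading: every detective d with some noticed-clue has at least one noticed-clue c such that logged(d,c) ∧ photographed(d,c).
Per detective: d1:✓  d2:✓  d3:✓  d4:✓  d5:✓  d6:✓  d7:✓
Every detective in the restrictor has a witness.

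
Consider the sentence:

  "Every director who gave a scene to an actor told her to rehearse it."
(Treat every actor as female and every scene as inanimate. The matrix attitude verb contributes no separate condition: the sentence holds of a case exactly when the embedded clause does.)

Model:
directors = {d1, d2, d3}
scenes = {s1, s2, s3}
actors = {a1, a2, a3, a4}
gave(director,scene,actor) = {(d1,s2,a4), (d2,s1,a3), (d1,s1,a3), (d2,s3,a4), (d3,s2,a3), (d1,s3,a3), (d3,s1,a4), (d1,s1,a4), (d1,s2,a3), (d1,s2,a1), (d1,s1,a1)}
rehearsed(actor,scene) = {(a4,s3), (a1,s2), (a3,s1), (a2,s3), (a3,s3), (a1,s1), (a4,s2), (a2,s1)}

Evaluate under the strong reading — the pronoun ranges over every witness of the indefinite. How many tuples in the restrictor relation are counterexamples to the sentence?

"her" takes "an actor" as antecedent and "it" takes "a scene"; both are donkey pronouns co-varying with the restrictor.
Strong reading: for every (d,s,a) with gave(d,s,a), rehearsed(a,s).
Restrictor triples: (d1,s1,a1)→rehearsed(a1,s1) ✓  (d1,s1,a3)→rehearsed(a3,s1) ✓  (d1,s1,a4)→rehearsed(a4,s1) ✗  (d1,s2,a1)→rehearsed(a1,s2) ✓  (d1,s2,a3)→rehearsed(a3,s2) ✗  (d1,s2,a4)→rehearsed(a4,s2) ✓  (d1,s3,a3)→rehearsed(a3,s3) ✓  (d2,s1,a3)→rehearsed(a3,s1) ✓  (d2,s3,a4)→rehearsed(a4,s3) ✓  (d3,s1,a4)→rehearsed(a4,s1) ✗  (d3,s2,a3)→rehearsed(a3,s2) ✗
Counterexamples (restrictor triples failing the scope): 4.

4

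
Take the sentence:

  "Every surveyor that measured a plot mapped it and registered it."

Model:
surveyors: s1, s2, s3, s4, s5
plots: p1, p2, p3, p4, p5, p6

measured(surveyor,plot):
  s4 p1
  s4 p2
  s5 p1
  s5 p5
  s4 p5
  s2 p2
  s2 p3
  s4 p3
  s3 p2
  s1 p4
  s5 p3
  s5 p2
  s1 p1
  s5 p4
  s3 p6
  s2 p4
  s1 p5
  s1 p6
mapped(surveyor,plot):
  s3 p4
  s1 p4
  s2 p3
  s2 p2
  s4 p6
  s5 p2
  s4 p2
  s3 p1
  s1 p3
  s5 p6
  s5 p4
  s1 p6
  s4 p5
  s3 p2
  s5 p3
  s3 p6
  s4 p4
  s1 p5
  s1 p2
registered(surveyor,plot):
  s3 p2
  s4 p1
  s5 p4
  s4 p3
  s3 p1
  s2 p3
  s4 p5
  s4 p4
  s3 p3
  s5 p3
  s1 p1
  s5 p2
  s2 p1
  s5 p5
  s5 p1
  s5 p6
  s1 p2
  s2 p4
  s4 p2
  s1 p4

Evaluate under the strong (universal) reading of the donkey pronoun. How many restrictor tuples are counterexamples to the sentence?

"it" takes "a plot" as antecedent — a donkey pronoun bound across the clause boundary.
Strong reading: for every (s,p) with measured(s,p), mapped(s,p) ∧ registered(s,p).
Restrictor pairs: (s1,p1) ✗  (s1,p4) ✓  (s1,p5) ✗  (s1,p6) ✗  (s2,p2) ✗  (s2,p3) ✓  (s2,p4) ✗  (s3,p2) ✓  (s3,p6) ✗  (s4,p1) ✗  (s4,p2) ✓  (s4,p3) ✗  (s4,p5) ✓  (s5,p1) ✗  (s5,p2) ✓  (s5,p3) ✓  (s5,p4) ✓  (s5,p5) ✗
Counterexamples (restrictor pairs failing the scope): 10.

10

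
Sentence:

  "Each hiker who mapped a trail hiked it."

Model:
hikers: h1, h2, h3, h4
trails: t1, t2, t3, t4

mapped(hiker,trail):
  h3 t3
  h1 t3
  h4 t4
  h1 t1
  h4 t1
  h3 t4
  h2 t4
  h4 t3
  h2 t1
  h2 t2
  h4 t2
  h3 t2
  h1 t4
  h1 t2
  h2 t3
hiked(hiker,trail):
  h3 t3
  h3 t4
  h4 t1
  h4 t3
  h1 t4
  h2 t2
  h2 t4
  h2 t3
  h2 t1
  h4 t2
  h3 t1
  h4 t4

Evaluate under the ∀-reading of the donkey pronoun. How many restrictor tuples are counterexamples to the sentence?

4

"it" takes "a trail" as antecedent — a donkey pronoun bound across the clause boundary.
Strong reading: for every (h,t) with mapped(h,t), hiked(h,t).
Restrictor pairs: (h1,t1) ✗  (h1,t2) ✗  (h1,t3) ✗  (h1,t4) ✓  (h2,t1) ✓  (h2,t2) ✓  (h2,t3) ✓  (h2,t4) ✓  (h3,t2) ✗  (h3,t3) ✓  (h3,t4) ✓  (h4,t1) ✓  (h4,t2) ✓  (h4,t3) ✓  (h4,t4) ✓
Counterexamples (restrictor pairs failing the scope): 4.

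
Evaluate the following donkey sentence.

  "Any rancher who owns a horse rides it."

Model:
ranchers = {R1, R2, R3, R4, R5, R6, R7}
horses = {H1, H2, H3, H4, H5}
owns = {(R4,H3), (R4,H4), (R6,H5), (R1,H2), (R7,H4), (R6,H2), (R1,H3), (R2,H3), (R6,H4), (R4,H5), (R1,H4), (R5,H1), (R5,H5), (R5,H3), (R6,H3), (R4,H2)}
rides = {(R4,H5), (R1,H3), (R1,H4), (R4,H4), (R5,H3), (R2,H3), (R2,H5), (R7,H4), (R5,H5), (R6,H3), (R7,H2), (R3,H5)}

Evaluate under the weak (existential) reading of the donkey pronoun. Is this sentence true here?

"it" takes "a horse" as antecedent — a donkey pronoun bound across the clause boundary.
Weak reading: every rancher r with some owns-horse has at least one owns-horse h such that rides(r,h).
Per rancher: R1:✓  R2:✓  R4:✓  R5:✓  R6:✓  R7:✓
Every rancher in the restrictor has a witness.

True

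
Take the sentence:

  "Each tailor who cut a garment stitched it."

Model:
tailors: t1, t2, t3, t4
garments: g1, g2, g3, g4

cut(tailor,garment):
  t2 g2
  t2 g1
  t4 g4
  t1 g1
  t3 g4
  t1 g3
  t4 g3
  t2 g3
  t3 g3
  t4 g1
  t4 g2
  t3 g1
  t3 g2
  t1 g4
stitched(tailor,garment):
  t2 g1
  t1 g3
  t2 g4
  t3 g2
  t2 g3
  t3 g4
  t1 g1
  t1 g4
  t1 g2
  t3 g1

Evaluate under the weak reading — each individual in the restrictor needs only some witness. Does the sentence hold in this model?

False

"it" takes "a garment" as antecedent — a donkey pronoun bound across the clause boundary.
Weak reading: every tailor t with some cut-garment has at least one cut-garment g such that stitched(t,g).
Per tailor: t1:✓  t2:✓  t3:✓  t4:✗
t4 has no witness among its cut-garments.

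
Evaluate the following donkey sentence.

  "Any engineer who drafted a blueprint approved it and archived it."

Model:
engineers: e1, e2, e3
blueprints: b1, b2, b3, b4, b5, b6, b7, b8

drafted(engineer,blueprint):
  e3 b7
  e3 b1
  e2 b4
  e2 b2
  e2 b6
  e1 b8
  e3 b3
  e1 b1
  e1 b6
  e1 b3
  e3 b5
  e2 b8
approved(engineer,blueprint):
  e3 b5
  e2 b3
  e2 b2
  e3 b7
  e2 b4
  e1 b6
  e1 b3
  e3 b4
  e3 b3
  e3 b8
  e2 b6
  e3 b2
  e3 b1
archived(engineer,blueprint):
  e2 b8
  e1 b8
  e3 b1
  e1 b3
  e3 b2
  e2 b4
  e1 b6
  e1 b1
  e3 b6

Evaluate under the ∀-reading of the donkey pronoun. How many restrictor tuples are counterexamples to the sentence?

8

"it" takes "a blueprint" as antecedent — a donkey pronoun bound across the clause boundary.
Strong reading: for every (e,b) with drafted(e,b), approved(e,b) ∧ archived(e,b).
Restrictor pairs: (e1,b1) ✗  (e1,b3) ✓  (e1,b6) ✓  (e1,b8) ✗  (e2,b2) ✗  (e2,b4) ✓  (e2,b6) ✗  (e2,b8) ✗  (e3,b1) ✓  (e3,b3) ✗  (e3,b5) ✗  (e3,b7) ✗
Counterexamples (restrictor pairs failing the scope): 8.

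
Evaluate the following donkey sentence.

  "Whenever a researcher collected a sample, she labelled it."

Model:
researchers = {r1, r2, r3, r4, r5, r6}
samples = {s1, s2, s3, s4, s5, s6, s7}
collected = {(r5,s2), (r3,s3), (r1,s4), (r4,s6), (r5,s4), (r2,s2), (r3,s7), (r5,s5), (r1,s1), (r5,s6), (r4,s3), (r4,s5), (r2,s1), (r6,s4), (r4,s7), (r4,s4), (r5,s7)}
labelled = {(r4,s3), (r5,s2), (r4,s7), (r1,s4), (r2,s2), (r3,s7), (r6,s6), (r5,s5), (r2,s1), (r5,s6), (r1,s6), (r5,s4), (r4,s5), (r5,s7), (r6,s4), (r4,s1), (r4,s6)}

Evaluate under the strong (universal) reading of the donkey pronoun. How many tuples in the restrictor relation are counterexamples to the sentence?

3

"it" takes "a sample" as antecedent — a donkey pronoun bound across the clause boundary.
Strong reading: for every (r,s) with collected(r,s), labelled(r,s).
Restrictor pairs: (r1,s1) ✗  (r1,s4) ✓  (r2,s1) ✓  (r2,s2) ✓  (r3,s3) ✗  (r3,s7) ✓  (r4,s3) ✓  (r4,s4) ✗  (r4,s5) ✓  (r4,s6) ✓  (r4,s7) ✓  (r5,s2) ✓  (r5,s4) ✓  (r5,s5) ✓  (r5,s6) ✓  (r5,s7) ✓  (r6,s4) ✓
Counterexamples (restrictor pairs failing the scope): 3.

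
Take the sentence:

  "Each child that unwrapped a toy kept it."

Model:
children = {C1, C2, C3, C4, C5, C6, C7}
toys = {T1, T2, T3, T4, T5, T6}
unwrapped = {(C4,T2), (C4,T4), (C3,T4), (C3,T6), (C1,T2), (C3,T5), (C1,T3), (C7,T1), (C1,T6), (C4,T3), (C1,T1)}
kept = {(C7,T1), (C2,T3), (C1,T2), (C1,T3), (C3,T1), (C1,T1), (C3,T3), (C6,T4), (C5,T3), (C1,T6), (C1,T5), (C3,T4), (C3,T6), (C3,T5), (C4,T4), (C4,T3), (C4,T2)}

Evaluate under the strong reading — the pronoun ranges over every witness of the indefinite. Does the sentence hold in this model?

True

"it" takes "a toy" as antecedent — a donkey pronoun bound across the clause boundary.
Strong reading: for every (c,t) with unwrapped(c,t), kept(c,t).
Restrictor pairs: (C1,T1) ✓  (C1,T2) ✓  (C1,T3) ✓  (C1,T6) ✓  (C3,T4) ✓  (C3,T5) ✓  (C3,T6) ✓  (C4,T2) ✓  (C4,T3) ✓  (C4,T4) ✓  (C7,T1) ✓
Every restrictor pair satisfies the scope.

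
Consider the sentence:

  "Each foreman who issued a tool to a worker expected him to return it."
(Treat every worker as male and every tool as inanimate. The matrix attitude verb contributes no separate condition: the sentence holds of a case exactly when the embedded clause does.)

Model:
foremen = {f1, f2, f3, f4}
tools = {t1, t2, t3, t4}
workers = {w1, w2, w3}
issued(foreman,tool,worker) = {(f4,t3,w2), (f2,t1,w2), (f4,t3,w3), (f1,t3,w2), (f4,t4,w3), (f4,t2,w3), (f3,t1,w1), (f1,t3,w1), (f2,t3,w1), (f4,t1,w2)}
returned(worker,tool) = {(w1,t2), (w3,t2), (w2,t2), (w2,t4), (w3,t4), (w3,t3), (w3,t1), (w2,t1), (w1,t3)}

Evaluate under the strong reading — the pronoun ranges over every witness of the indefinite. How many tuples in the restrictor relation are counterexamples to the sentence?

3

"him" takes "a worker" as antecedent and "it" takes "a tool"; both are donkey pronouns co-varying with the restrictor.
Strong reading: for every (f,t,w) with issued(f,t,w), returned(w,t).
Restrictor triples: (f1,t3,w1)→returned(w1,t3) ✓  (f1,t3,w2)→returned(w2,t3) ✗  (f2,t1,w2)→returned(w2,t1) ✓  (f2,t3,w1)→returned(w1,t3) ✓  (f3,t1,w1)→returned(w1,t1) ✗  (f4,t1,w2)→returned(w2,t1) ✓  (f4,t2,w3)→returned(w3,t2) ✓  (f4,t3,w2)→returned(w2,t3) ✗  (f4,t3,w3)→returned(w3,t3) ✓  (f4,t4,w3)→returned(w3,t4) ✓
Counterexamples (restrictor triples failing the scope): 3.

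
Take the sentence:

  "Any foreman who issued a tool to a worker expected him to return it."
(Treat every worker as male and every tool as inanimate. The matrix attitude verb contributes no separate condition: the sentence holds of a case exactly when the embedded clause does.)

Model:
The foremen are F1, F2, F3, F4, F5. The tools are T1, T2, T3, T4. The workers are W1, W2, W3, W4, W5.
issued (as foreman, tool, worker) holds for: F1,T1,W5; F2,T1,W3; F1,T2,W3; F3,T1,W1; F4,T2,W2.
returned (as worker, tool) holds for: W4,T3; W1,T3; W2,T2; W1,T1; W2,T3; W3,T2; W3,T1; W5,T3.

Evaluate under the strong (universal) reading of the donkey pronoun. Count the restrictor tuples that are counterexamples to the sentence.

1

"him" takes "a worker" as antecedent and "it" takes "a tool"; both are donkey pronouns co-varying with the restrictor.
Strong reading: for every (f,t,w) with issued(f,t,w), returned(w,t).
Restrictor triples: (F1,T1,W5)→returned(W5,T1) ✗  (F1,T2,W3)→returned(W3,T2) ✓  (F2,T1,W3)→returned(W3,T1) ✓  (F3,T1,W1)→returned(W1,T1) ✓  (F4,T2,W2)→returned(W2,T2) ✓
Counterexamples (restrictor triples failing the scope): 1.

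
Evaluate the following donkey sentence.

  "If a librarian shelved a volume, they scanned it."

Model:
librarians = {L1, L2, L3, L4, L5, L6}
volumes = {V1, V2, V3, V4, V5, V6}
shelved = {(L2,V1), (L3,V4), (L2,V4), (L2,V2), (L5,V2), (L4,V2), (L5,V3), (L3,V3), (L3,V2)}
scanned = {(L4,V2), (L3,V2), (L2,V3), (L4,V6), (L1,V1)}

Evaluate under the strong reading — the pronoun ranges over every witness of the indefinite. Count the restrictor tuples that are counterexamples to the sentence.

7

"it" takes "a volume" as antecedent — a donkey pronoun bound across the clause boundary.
Strong reading: for every (l,v) with shelved(l,v), scanned(l,v).
Restrictor pairs: (L2,V1) ✗  (L2,V2) ✗  (L2,V4) ✗  (L3,V2) ✓  (L3,V3) ✗  (L3,V4) ✗  (L4,V2) ✓  (L5,V2) ✗  (L5,V3) ✗
Counterexamples (restrictor pairs failing the scope): 7.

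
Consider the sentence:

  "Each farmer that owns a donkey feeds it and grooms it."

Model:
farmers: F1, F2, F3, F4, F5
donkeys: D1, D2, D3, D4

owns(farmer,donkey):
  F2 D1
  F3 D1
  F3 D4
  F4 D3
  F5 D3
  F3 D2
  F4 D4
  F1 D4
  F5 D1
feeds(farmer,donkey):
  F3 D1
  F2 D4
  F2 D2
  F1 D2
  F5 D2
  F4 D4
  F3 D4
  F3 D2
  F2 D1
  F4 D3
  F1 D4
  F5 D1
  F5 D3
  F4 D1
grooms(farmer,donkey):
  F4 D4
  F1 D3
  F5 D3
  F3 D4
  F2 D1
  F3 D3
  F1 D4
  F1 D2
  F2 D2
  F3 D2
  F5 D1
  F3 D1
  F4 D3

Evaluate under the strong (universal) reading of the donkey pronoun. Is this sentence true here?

True

"it" takes "a donkey" as antecedent — a donkey pronoun bound across the clause boundary.
Strong reading: for every (f,d) with owns(f,d), feeds(f,d) ∧ grooms(f,d).
Restrictor pairs: (F1,D4) ✓  (F2,D1) ✓  (F3,D1) ✓  (F3,D2) ✓  (F3,D4) ✓  (F4,D3) ✓  (F4,D4) ✓  (F5,D1) ✓  (F5,D3) ✓
Every restrictor pair satisfies the scope.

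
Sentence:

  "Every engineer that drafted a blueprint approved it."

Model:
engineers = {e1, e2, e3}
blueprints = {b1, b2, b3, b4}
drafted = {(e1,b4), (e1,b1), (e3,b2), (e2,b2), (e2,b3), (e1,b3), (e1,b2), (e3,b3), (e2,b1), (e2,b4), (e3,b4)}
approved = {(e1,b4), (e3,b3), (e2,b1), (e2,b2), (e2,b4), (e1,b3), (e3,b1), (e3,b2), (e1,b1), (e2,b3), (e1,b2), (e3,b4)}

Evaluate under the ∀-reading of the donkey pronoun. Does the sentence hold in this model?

"it" takes "a blueprint" as antecedent — a donkey pronoun bound across the clause boundary.
Strong reading: for every (e,b) with drafted(e,b), approved(e,b).
Restrictor pairs: (e1,b1) ✓  (e1,b2) ✓  (e1,b3) ✓  (e1,b4) ✓  (e2,b1) ✓  (e2,b2) ✓  (e2,b3) ✓  (e2,b4) ✓  (e3,b2) ✓  (e3,b3) ✓  (e3,b4) ✓
Every restrictor pair satisfies the scope.

True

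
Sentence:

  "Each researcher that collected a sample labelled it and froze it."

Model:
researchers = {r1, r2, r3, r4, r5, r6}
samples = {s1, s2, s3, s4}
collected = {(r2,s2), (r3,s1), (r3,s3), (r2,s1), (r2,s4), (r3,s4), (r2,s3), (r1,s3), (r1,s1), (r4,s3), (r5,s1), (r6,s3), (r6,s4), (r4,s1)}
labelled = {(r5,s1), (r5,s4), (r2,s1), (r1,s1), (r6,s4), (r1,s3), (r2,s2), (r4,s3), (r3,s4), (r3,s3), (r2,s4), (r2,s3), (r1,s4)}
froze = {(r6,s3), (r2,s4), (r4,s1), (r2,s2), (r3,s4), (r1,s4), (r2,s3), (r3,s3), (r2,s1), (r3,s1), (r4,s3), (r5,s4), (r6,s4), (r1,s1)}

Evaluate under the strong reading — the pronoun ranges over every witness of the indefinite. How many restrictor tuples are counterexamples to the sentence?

5

"it" takes "a sample" as antecedent — a donkey pronoun bound across the clause boundary.
Strong reading: for every (r,s) with collected(r,s), labelled(r,s) ∧ froze(r,s).
Restrictor pairs: (r1,s1) ✓  (r1,s3) ✗  (r2,s1) ✓  (r2,s2) ✓  (r2,s3) ✓  (r2,s4) ✓  (r3,s1) ✗  (r3,s3) ✓  (r3,s4) ✓  (r4,s1) ✗  (r4,s3) ✓  (r5,s1) ✗  (r6,s3) ✗  (r6,s4) ✓
Counterexamples (restrictor pairs failing the scope): 5.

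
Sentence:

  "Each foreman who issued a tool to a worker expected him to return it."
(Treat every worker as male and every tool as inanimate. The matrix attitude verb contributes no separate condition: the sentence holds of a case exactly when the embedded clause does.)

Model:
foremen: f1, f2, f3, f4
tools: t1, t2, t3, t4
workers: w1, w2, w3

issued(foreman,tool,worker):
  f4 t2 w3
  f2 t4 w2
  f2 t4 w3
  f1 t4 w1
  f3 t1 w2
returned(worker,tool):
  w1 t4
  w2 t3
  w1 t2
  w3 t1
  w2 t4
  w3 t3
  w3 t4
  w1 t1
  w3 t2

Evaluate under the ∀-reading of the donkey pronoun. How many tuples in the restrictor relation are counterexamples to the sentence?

"him" takes "a worker" as antecedent and "it" takes "a tool"; both are donkey pronouns co-varying with the restrictor.
Strong reading: for every (f,t,w) with issued(f,t,w), returned(w,t).
Restrictor triples: (f1,t4,w1)→returned(w1,t4) ✓  (f2,t4,w2)→returned(w2,t4) ✓  (f2,t4,w3)→returned(w3,t4) ✓  (f3,t1,w2)→returned(w2,t1) ✗  (f4,t2,w3)→returned(w3,t2) ✓
Counterexamples (restrictor triples failing the scope): 1.

1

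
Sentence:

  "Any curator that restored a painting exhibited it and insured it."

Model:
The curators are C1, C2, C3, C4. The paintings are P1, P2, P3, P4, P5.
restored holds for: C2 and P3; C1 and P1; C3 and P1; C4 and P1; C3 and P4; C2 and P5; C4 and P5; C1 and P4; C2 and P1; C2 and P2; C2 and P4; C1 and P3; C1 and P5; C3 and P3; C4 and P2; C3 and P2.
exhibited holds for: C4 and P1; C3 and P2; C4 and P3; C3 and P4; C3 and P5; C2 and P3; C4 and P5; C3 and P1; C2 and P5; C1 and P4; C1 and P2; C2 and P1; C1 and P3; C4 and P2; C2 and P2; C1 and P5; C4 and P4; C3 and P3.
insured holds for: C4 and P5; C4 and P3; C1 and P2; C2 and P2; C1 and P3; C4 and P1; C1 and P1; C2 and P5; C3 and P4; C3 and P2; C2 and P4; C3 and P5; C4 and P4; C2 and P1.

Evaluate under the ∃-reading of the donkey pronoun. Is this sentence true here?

True

"it" takes "a painting" as antecedent — a donkey pronoun bound across the clause boundary.
Weak reading: every curator c with some restored-painting has at least one restored-painting p such that exhibited(c,p) ∧ insured(c,p).
Per curator: C1:✓  C2:✓  C3:✓  C4:✓
Every curator in the restrictor has a witness.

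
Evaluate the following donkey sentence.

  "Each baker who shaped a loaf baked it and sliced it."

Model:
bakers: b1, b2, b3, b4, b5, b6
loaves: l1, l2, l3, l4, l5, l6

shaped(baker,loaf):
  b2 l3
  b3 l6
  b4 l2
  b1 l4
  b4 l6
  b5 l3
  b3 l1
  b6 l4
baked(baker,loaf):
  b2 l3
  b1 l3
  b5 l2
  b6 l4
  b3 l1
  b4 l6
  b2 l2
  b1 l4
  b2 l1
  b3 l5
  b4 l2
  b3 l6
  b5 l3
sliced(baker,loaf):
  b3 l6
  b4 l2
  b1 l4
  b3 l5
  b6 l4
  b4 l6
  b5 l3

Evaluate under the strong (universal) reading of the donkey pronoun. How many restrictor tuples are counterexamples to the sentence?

"it" takes "a loaf" as antecedent — a donkey pronoun bound across the clause boundary.
Strong reading: for every (b,l) with shaped(b,l), baked(b,l) ∧ sliced(b,l).
Restrictor pairs: (b1,l4) ✓  (b2,l3) ✗  (b3,l1) ✗  (b3,l6) ✓  (b4,l2) ✓  (b4,l6) ✓  (b5,l3) ✓  (b6,l4) ✓
Counterexamples (restrictor pairs failing the scope): 2.

2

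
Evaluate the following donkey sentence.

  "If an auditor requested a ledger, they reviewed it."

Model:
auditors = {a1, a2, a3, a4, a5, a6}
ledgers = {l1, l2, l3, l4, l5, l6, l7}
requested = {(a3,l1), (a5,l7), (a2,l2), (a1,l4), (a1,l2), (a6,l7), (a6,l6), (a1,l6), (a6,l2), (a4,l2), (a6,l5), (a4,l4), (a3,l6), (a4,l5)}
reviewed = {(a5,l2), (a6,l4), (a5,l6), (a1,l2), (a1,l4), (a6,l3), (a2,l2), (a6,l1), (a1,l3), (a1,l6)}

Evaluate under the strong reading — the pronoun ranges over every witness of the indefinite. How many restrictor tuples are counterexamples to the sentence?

"it" takes "a ledger" as antecedent — a donkey pronoun bound across the clause boundary.
Strong reading: for every (a,l) with requested(a,l), reviewed(a,l).
Restrictor pairs: (a1,l2) ✓  (a1,l4) ✓  (a1,l6) ✓  (a2,l2) ✓  (a3,l1) ✗  (a3,l6) ✗  (a4,l2) ✗  (a4,l4) ✗  (a4,l5) ✗  (a5,l7) ✗  (a6,l2) ✗  (a6,l5) ✗  (a6,l6) ✗  (a6,l7) ✗
Counterexamples (restrictor pairs failing the scope): 10.

10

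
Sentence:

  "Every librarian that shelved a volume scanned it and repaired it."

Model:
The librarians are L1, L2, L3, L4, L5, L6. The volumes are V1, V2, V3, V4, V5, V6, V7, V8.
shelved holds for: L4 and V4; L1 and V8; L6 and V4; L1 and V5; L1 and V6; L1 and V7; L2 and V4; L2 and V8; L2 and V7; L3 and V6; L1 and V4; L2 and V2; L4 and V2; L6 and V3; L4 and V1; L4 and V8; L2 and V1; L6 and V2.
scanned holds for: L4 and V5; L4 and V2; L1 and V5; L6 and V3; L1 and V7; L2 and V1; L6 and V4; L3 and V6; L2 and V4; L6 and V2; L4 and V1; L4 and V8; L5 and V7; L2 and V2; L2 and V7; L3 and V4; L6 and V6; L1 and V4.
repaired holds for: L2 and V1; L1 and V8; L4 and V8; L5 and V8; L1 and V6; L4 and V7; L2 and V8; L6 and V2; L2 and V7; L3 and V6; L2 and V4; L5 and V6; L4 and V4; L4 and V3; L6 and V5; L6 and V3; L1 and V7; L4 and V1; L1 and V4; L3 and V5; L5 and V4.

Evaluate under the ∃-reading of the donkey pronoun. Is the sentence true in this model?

"it" takes "a volume" as antecedent — a donkey pronoun bound across the clause boundary.
Weak reading: every librarian l with some shelved-volume has at least one shelved-volume v such that scanned(l,v) ∧ repaired(l,v).
Per librarian: L1:✓  L2:✓  L3:✓  L4:✓  L6:✓
Every librarian in the restrictor has a witness.

True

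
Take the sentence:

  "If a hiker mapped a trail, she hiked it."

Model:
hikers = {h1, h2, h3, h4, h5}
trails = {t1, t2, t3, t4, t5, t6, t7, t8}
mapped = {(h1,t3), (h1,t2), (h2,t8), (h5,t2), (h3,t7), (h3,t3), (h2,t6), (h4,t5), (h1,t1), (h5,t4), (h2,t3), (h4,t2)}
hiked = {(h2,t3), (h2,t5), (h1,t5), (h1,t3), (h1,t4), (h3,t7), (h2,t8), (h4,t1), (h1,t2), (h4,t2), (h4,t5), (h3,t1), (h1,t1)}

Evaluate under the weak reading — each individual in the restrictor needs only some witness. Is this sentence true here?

"it" takes "a trail" as antecedent — a donkey pronoun bound across the clause boundary.
Weak reading: every hiker h with some mapped-trail has at least one mapped-trail t such that hiked(h,t).
Per hiker: h1:✓  h2:✓  h3:✓  h4:✓  h5:✗
h5 has no witness among its mapped-trails.

False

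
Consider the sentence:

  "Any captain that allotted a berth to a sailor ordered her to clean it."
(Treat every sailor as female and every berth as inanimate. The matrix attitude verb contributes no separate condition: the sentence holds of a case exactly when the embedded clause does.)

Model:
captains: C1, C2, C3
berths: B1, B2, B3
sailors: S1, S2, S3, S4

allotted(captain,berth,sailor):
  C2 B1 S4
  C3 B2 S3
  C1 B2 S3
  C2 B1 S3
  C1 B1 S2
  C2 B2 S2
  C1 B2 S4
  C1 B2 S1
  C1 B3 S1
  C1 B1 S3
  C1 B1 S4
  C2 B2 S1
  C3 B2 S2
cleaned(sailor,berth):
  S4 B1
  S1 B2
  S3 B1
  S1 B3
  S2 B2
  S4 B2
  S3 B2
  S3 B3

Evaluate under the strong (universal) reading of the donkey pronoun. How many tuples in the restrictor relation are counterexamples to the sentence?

1

"her" takes "a sailor" as antecedent and "it" takes "a berth"; both are donkey pronouns co-varying with the restrictor.
Strong reading: for every (c,b,s) with allotted(c,b,s), cleaned(s,b).
Restrictor triples: (C1,B1,S2)→cleaned(S2,B1) ✗  (C1,B1,S3)→cleaned(S3,B1) ✓  (C1,B1,S4)→cleaned(S4,B1) ✓  (C1,B2,S1)→cleaned(S1,B2) ✓  (C1,B2,S3)→cleaned(S3,B2) ✓  (C1,B2,S4)→cleaned(S4,B2) ✓  (C1,B3,S1)→cleaned(S1,B3) ✓  (C2,B1,S3)→cleaned(S3,B1) ✓  (C2,B1,S4)→cleaned(S4,B1) ✓  (C2,B2,S1)→cleaned(S1,B2) ✓  (C2,B2,S2)→cleaned(S2,B2) ✓  (C3,B2,S2)→cleaned(S2,B2) ✓  (C3,B2,S3)→cleaned(S3,B2) ✓
Counterexamples (restrictor triples failing the scope): 1.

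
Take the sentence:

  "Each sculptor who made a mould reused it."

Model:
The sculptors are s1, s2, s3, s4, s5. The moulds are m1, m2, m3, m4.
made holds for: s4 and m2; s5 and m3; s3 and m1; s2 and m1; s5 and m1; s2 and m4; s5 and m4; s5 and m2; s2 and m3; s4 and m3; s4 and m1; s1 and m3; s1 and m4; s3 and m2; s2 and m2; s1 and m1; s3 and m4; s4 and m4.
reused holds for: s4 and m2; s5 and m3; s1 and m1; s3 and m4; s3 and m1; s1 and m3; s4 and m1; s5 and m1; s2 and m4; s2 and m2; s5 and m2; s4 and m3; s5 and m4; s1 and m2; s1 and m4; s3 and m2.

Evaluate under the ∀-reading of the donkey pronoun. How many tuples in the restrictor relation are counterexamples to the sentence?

"it" takes "a mould" as antecedent — a donkey pronoun bound across the clause boundary.
Strong reading: for every (s,m) with made(s,m), reused(s,m).
Restrictor pairs: (s1,m1) ✓  (s1,m3) ✓  (s1,m4) ✓  (s2,m1) ✗  (s2,m2) ✓  (s2,m3) ✗  (s2,m4) ✓  (s3,m1) ✓  (s3,m2) ✓  (s3,m4) ✓  (s4,m1) ✓  (s4,m2) ✓  (s4,m3) ✓  (s4,m4) ✗  (s5,m1) ✓  (s5,m2) ✓  (s5,m3) ✓  (s5,m4) ✓
Counterexamples (restrictor pairs failing the scope): 3.

3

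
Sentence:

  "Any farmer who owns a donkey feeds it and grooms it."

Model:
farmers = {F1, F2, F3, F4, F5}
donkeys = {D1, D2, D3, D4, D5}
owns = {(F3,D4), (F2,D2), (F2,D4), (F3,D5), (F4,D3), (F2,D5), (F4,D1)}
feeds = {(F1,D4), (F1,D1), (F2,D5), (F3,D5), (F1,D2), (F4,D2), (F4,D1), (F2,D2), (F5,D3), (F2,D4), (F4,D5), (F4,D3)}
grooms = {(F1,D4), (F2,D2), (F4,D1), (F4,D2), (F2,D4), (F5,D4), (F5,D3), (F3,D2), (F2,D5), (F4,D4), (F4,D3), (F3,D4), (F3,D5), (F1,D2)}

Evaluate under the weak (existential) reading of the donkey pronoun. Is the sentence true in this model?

"it" takes "a donkey" as antecedent — a donkey pronoun bound across the clause boundary.
Weak reading: every farmer f with some owns-donkey has at least one owns-donkey d such that feeds(f,d) ∧ grooms(f,d).
Per farmer: F2:✓  F3:✓  F4:✓
Every farmer in the restrictor has a witness.

True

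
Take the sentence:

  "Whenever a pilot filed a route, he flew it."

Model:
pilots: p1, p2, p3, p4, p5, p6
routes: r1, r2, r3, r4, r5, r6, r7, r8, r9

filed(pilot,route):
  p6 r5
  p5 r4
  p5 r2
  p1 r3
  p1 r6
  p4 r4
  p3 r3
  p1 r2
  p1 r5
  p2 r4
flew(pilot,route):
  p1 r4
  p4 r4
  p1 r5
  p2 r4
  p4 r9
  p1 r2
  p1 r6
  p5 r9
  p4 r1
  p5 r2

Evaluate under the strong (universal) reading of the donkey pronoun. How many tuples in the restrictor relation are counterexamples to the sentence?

4

"it" takes "a route" as antecedent — a donkey pronoun bound across the clause boundary.
Strong reading: for every (p,r) with filed(p,r), flew(p,r).
Restrictor pairs: (p1,r2) ✓  (p1,r3) ✗  (p1,r5) ✓  (p1,r6) ✓  (p2,r4) ✓  (p3,r3) ✗  (p4,r4) ✓  (p5,r2) ✓  (p5,r4) ✗  (p6,r5) ✗
Counterexamples (restrictor pairs failing the scope): 4.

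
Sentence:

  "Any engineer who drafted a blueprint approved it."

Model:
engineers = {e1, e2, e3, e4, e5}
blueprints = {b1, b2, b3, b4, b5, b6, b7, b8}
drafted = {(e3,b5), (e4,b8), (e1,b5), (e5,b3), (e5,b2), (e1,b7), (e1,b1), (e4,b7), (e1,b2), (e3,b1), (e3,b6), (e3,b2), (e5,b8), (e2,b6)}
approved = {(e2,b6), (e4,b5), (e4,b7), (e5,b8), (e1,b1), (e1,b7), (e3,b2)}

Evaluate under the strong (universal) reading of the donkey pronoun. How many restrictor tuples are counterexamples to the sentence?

8

"it" takes "a blueprint" as antecedent — a donkey pronoun bound across the clause boundary.
Strong reading: for every (e,b) with drafted(e,b), approved(e,b).
Restrictor pairs: (e1,b1) ✓  (e1,b2) ✗  (e1,b5) ✗  (e1,b7) ✓  (e2,b6) ✓  (e3,b1) ✗  (e3,b2) ✓  (e3,b5) ✗  (e3,b6) ✗  (e4,b7) ✓  (e4,b8) ✗  (e5,b2) ✗  (e5,b3) ✗  (e5,b8) ✓
Counterexamples (restrictor pairs failing the scope): 8.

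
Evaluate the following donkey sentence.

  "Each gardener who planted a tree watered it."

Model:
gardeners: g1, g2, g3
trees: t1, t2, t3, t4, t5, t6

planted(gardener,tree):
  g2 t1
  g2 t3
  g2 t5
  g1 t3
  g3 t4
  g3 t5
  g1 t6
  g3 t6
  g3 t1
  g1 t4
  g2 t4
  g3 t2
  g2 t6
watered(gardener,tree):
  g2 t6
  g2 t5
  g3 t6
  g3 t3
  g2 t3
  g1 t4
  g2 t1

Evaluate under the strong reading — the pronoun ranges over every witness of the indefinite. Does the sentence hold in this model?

False

"it" takes "a tree" as antecedent — a donkey pronoun bound across the clause boundary.
Strong reading: for every (g,t) with planted(g,t), watered(g,t).
Restrictor pairs: (g1,t3) ✗  (g1,t4) ✓  (g1,t6) ✗  (g2,t1) ✓  (g2,t3) ✓  (g2,t4) ✗  (g2,t5) ✓  (g2,t6) ✓  (g3,t1) ✗  (g3,t2) ✗  (g3,t4) ✗  (g3,t5) ✗  (g3,t6) ✓
Counterexample: (g1,t3) is in planted but fails the scope.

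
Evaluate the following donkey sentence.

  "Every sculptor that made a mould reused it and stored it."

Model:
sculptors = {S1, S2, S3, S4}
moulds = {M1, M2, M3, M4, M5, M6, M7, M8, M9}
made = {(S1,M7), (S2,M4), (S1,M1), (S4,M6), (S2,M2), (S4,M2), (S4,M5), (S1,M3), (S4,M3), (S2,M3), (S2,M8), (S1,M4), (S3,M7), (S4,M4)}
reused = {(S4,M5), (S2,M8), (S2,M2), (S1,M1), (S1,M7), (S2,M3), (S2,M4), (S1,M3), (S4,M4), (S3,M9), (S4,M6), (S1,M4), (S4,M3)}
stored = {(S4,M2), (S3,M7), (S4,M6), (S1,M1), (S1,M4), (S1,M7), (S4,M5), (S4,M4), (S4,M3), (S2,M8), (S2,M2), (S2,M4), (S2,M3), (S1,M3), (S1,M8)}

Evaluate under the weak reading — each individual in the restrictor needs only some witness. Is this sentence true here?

"it" takes "a mould" as antecedent — a donkey pronoun bound across the clause boundary.
Weak reading: every sculptor s with some made-mould has at least one made-mould m such that reused(s,m) ∧ stored(s,m).
Per sculptor: S1:✓  S2:✓  S3:✗  S4:✓
S3 has no witness among its made-moulds.

False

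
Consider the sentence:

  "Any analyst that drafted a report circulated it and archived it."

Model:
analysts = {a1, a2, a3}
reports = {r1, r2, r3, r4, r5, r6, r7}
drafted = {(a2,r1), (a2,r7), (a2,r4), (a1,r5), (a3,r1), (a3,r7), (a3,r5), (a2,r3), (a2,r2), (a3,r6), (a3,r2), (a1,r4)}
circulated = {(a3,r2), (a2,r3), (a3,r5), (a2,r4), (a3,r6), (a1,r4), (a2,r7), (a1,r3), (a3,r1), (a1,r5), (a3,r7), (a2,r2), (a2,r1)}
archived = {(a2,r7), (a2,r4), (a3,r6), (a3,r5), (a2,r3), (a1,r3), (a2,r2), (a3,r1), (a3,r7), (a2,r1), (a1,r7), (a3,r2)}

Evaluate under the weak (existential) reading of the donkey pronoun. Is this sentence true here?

"it" takes "a report" as antecedent — a donkey pronoun bound across the clause boundary.
Weak reading: every analyst a with some drafted-report has at least one drafted-report r such that circulated(a,r) ∧ archived(a,r).
Per analyst: a1:✗  a2:✓  a3:✓
a1 has no witness among its drafted-reports.

False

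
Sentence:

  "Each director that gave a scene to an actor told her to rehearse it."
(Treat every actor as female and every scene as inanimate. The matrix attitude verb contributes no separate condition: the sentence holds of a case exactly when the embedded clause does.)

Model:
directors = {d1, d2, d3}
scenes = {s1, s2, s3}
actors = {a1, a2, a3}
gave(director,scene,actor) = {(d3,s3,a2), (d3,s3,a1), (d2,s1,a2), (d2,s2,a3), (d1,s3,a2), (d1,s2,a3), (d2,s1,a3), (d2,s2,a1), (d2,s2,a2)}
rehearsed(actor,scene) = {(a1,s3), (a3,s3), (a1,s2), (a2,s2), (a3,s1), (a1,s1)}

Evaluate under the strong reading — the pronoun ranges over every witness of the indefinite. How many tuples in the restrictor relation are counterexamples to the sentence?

5

"her" takes "an actor" as antecedent and "it" takes "a scene"; both are donkey pronouns co-varying with the restrictor.
Strong reading: for every (d,s,a) with gave(d,s,a), rehearsed(a,s).
Restrictor triples: (d1,s2,a3)→rehearsed(a3,s2) ✗  (d1,s3,a2)→rehearsed(a2,s3) ✗  (d2,s1,a2)→rehearsed(a2,s1) ✗  (d2,s1,a3)→rehearsed(a3,s1) ✓  (d2,s2,a1)→rehearsed(a1,s2) ✓  (d2,s2,a2)→rehearsed(a2,s2) ✓  (d2,s2,a3)→rehearsed(a3,s2) ✗  (d3,s3,a1)→rehearsed(a1,s3) ✓  (d3,s3,a2)→rehearsed(a2,s3) ✗
Counterexamples (restrictor triples failing the scope): 5.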